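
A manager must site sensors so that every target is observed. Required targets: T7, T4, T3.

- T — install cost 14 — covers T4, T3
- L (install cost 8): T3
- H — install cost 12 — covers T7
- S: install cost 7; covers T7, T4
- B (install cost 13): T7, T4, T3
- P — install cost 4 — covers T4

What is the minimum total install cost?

13

This is a weighted set-cover instance.
The greedy cost-per-new-target heuristic would pick S and L for 15, but a cheaper cover exists.
B alone covers T7, T4, T3 — every target.
Total install cost: 13.
No cover costs less than 13.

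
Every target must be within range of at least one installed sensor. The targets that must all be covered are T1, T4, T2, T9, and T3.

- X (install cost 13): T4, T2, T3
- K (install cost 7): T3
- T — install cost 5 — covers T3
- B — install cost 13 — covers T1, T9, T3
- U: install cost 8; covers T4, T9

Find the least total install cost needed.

This is a weighted set-cover instance.
The greedy cost-per-new-target heuristic would pick U, T, X, and B for 39, but a cheaper cover exists.
Choose X and B: together they cover T1, T4, T2, T9, T3 — every target.
Total install cost: 13 + 13 = 26.
No cover costs less than 26.

26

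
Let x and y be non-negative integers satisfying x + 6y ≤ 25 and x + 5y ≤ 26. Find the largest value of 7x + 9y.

(x,y)=(25,0): 1·25+6·0=25≤25, 1·25+5·0=25≤26, objective 175.
(x,y)=(24,0): 1·24+6·0=24≤25, 1·24+5·0=24≤26, objective 168.
No feasible integer point exceeds 175.

175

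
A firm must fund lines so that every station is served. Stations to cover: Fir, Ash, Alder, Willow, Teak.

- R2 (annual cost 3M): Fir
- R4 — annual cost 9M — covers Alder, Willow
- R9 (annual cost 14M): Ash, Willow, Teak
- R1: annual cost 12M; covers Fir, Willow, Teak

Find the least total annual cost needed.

26

Choose R2, R4, and R9: together they cover Fir, Ash, Alder, Willow, Teak — every station.
Total annual cost: 3 + 9 + 14 = 26.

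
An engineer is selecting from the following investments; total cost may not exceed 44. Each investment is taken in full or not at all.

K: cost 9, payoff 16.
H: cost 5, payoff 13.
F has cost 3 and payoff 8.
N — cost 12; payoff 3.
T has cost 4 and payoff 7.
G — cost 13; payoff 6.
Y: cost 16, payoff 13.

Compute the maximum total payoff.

57

This is an integer program with binary decision variables.
Allowing fractional choices, the relaxed optimum would be about 60.2, but investments are indivisible.
K + H + F + T + Y: cost 9 + 5 + 3 + 4 + 16 = 37 ≤ 44, payoff 16 + 13 + 8 + 7 + 13 = 57.
K + H + F + Y: cost 9 + 5 + 3 + 16 = 33 ≤ 44, payoff 16 + 13 + 8 + 13 = 50.
Best is K, H, F, T, and Y with total payoff 57.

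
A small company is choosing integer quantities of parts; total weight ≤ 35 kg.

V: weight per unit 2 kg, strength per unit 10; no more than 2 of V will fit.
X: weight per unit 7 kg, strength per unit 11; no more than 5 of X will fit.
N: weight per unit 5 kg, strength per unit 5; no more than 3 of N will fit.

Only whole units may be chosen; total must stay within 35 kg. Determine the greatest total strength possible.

64

V has the best ratio (10/2); taking only V gives at most 2×10 = 20 (stopped by the supply cap of 2).
Mixing does better — 2×V and 4×X: weight 32 ≤ 35, strength 2·10 + 4·11 = 64.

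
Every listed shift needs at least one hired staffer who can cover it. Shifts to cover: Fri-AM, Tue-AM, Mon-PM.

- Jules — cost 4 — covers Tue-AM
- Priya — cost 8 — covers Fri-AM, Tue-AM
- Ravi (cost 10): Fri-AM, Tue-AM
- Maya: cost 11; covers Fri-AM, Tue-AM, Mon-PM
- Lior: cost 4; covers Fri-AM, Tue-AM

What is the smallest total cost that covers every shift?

Maya alone covers Fri-AM, Tue-AM, Mon-PM — every shift.
Total cost: 11.

11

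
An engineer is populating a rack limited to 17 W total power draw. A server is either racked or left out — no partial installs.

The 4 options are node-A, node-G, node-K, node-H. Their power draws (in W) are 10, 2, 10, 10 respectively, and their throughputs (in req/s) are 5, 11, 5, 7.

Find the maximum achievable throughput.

node-A + node-G: power draw 10 + 2 = 12 ≤ 17, throughput 5 + 11 = 16.
node-G + node-H: power draw 2 + 10 = 12 ≤ 17, throughput 11 + 7 = 18.
Best is node-G and node-H with total throughput 18.

18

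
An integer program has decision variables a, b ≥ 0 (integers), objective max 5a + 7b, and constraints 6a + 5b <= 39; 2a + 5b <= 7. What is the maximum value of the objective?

15

(a,b)=(3,0) is feasible, giving 15.
(a,b)=(2,0) is feasible, giving 10.
The best lattice point is (3,0), giving 15.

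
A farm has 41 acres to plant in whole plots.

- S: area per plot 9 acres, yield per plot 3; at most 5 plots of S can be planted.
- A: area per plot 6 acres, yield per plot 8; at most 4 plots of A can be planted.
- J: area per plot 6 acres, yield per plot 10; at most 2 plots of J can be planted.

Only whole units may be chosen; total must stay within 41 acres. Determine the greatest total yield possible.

Take 4×A and 2×J: area 36 ≤ 41, yield 4·8 + 2·10 = 52.
J has the best ratio (10/6) and is taken to its limit of 2; remaining capacity is filled optimally with the others.

52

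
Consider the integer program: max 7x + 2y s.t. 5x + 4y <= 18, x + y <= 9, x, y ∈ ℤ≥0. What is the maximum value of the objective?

The continuous relaxation peaks at (3.6, 0) with value 25.20; rounding to a feasible lattice point costs some objective.
(x,y)=(3,0) is feasible, giving 21.
(x,y)=(2,1) is feasible, giving 16.
(x,y)=(2,0) is feasible, giving 14.
Maximum is 21 at (x,y)=(3,0).

21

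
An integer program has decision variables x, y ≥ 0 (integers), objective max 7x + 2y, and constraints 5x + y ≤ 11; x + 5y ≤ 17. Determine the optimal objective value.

16

(x,y)=(2,1) is feasible, giving 16.
(x,y)=(2,0) is feasible, giving 14.
(x,y)=(1,3) is feasible, giving 13.
The best lattice point is (2,1), giving 16.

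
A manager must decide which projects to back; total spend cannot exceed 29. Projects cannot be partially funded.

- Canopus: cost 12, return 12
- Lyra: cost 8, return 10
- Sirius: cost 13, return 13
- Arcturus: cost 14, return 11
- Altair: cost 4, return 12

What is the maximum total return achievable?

37

This is an integer program with binary decision variables.
Lyra + Sirius + Altair: cost 8 + 13 + 4 = 25 ≤ 29, return 10 + 13 + 12 = 35.
Canopus + Sirius + Altair: cost 12 + 13 + 4 = 29 ≤ 29, return 12 + 13 + 12 = 37.
Canopus + Lyra + Altair: cost 12 + 8 + 4 = 24 ≤ 29, return 12 + 10 + 12 = 34.
Best is Canopus, Sirius, and Altair with total return 37.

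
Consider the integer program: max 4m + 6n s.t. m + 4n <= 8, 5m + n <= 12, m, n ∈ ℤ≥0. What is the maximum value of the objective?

14

The continuous relaxation peaks at (2.11, 1.47) with value 17.26; rounding to a feasible lattice point costs some objective.
(m,n)=(2,1): 1·2+4·1=6≤8, 5·2+1·1=11≤12, objective 14.
(m,n)=(1,1): 1·1+4·1=5≤8, 5·1+1·1=6≤12, objective 10.
(m,n)=(2,0): 1·2+4·0=2≤8, 5·2+1·0=10≤12, objective 8.
(m,n)=(1,0): 1·1+4·0=1≤8, 5·1+1·0=5≤12, objective 4.
No feasible integer point exceeds 14.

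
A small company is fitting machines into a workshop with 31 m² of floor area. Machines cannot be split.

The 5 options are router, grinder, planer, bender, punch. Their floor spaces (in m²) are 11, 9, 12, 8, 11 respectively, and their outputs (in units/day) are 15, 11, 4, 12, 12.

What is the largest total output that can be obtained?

39

Treat it as a binary knapsack problem.
router + grinder + bender: floor space 11 + 9 + 8 = 28 ≤ 31, output 15 + 11 + 12 = 38.
router + bender + punch: floor space 11 + 8 + 11 = 30 ≤ 31, output 15 + 12 + 12 = 39.
router + grinder + punch: floor space 11 + 9 + 11 = 31 ≤ 31, output 15 + 11 + 12 = 38.
Best is router, bender, and punch with total output 39.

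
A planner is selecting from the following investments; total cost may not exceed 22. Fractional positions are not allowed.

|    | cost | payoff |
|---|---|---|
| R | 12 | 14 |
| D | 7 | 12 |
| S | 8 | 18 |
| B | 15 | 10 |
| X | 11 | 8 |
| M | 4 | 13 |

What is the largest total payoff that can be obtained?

43

Treat it as a binary knapsack problem.
Allowing fractional choices, the relaxed optimum would be about 46.5, but investments are indivisible.
D + S + M: cost 7 + 8 + 4 = 19 ≤ 22, payoff 12 + 18 + 13 = 43.
D + X + M: cost 7 + 11 + 4 = 22 ≤ 22, payoff 12 + 8 + 13 = 33.
R + S: cost 12 + 8 = 20 ≤ 22, payoff 14 + 18 = 32.
Best is D, S, and M with total payoff 43.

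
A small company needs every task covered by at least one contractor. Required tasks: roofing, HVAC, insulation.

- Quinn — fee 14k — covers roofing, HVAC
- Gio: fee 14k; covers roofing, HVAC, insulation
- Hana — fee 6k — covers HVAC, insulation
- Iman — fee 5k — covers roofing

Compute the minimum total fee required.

Choose Hana and Iman: together they cover roofing, HVAC, insulation — every task.
Total fee: 6 + 5 = 11.

11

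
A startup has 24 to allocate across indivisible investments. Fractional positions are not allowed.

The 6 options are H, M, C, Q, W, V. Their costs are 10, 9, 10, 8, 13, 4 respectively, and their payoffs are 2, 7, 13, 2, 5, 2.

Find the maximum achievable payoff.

22

M + C + V: cost 9 + 10 + 4 = 23 ≤ 24, payoff 7 + 13 + 2 = 22.
C + W: cost 10 + 13 = 23 ≤ 24, payoff 13 + 5 = 18.
M + C: cost 9 + 10 = 19 ≤ 24, payoff 7 + 13 = 20.
Best is M, C, and V with total payoff 22.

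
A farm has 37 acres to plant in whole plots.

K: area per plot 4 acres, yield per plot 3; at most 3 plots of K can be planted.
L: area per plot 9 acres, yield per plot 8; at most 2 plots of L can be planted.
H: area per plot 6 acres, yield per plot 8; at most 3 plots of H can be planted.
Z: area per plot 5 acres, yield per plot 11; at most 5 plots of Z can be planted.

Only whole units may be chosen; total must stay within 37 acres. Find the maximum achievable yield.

71

This is a bounded integer knapsack.
2×H and 5×Z: area 37 ≤ 37, yield 2·8 + 5·11 = 71.
1×K, 1×H, and 5×Z: area 35 ≤ 37, yield 1·3 + 1·8 + 5·11 = 66.
Best is 71.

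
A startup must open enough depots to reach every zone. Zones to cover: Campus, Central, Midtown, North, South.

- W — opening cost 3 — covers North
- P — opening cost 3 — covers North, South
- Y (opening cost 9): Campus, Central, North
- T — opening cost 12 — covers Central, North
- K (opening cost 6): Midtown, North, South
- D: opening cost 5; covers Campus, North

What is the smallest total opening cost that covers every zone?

15

The greedy cost-per-new-zone heuristic would pick P, Y, and K for 18, but a cheaper cover exists.
Choose Y and K: together they cover Campus, Central, Midtown, North, South — every zone.
Total opening cost: 9 + 6 = 15.
No cover costs less than 15.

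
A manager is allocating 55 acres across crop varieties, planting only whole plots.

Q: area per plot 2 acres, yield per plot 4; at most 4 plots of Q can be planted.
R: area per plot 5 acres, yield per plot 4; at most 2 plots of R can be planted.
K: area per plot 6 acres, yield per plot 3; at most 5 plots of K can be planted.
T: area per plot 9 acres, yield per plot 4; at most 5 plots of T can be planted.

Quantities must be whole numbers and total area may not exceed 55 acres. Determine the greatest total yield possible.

4×Q, 1×R, 4×K, and 2×T: area 55 ≤ 55, yield 4·4 + 1·4 + 4·3 + 2·4 = 40.
4×Q, 2×R, 3×K, and 2×T: area 54 ≤ 55, yield 4·4 + 2·4 + 3·3 + 2·4 = 41.
Best is 41.

41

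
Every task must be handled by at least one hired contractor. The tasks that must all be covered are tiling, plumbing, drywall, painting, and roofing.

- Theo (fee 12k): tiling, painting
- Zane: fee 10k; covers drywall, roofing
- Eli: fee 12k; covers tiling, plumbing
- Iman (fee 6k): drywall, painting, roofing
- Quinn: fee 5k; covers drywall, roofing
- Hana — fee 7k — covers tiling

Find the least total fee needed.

This is a weighted set-cover instance.
Choose Eli and Iman: together they cover tiling, plumbing, drywall, painting, roofing — every task.
Total fee: 12 + 6 = 18.
No cover costs less than 18.

18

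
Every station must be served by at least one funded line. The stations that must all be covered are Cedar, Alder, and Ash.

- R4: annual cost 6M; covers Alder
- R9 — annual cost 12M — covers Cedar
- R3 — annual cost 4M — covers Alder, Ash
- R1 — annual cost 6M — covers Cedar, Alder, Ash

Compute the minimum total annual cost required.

6

The greedy cost-per-new-station heuristic would pick R3 and R1 for 10, but a cheaper cover exists.
R1 alone covers Cedar, Alder, Ash — every station.
Total annual cost: 6.
No cover costs less than 6.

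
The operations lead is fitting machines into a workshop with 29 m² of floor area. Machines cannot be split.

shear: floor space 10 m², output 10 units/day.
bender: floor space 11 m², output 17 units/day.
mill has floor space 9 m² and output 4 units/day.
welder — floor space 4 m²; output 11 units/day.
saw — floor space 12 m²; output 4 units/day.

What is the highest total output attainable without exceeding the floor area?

38

bender + mill + welder: floor space 11 + 9 + 4 = 24 ≤ 29, output 17 + 4 + 11 = 32.
shear + bender + welder: floor space 10 + 11 + 4 = 25 ≤ 29, output 10 + 17 + 11 = 38.
Best is shear, bender, and welder with total output 38.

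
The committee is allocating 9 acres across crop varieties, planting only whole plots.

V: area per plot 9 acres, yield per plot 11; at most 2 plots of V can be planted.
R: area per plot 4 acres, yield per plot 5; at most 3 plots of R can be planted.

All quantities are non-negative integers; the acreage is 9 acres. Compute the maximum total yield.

R has the best ratio (5/4); taking only R gives at most 2×5 = 10 (stopped by the area limit).
Mixing does better — 1×V: area 9 ≤ 9, yield 1·11 = 11.

11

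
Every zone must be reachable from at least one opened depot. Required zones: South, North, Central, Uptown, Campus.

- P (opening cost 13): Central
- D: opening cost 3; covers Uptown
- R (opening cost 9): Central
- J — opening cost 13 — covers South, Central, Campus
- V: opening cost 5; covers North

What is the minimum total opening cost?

Choose D, J, and V: together they cover South, North, Central, Uptown, Campus — every zone.
Total opening cost: 3 + 13 + 5 = 21.
No cover costs less than 21.

21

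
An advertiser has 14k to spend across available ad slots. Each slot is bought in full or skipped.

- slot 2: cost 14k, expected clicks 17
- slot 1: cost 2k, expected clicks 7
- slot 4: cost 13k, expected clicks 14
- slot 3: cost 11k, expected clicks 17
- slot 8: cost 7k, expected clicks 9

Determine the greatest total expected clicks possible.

Take slot 1 and slot 3: cost 2 + 11 = 13 ≤ 14, expected clicks 7 + 17 = 24.
No other feasible combination does better.

24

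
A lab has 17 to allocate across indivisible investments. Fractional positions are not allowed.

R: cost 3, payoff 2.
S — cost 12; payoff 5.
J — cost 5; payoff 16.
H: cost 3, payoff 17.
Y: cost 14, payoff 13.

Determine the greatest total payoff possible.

Allowing fractional choices, the relaxed optimum would be about 41.4, but investments are indivisible.
R + J + H: cost 3 + 5 + 3 = 11 ≤ 17, payoff 2 + 16 + 17 = 35.
J + H: cost 5 + 3 = 8 ≤ 17, payoff 16 + 17 = 33.
H + Y: cost 3 + 14 = 17 ≤ 17, payoff 17 + 13 = 30.
Best is R, J, and H with total payoff 35.

35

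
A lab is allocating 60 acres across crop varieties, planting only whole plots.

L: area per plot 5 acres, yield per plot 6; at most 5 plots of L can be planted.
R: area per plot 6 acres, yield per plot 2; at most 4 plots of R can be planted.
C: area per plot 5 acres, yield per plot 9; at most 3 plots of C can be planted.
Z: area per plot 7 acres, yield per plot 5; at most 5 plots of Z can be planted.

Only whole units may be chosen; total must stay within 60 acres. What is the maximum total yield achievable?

This is a bounded integer knapsack.
Take 5×L, 1×R, 3×C, and 2×Z: area 60 ≤ 60, yield 5·6 + 1·2 + 3·9 + 2·5 = 69.
C has the best ratio (9/5) and is taken to its limit of 3; remaining capacity is filled optimally with the others.

69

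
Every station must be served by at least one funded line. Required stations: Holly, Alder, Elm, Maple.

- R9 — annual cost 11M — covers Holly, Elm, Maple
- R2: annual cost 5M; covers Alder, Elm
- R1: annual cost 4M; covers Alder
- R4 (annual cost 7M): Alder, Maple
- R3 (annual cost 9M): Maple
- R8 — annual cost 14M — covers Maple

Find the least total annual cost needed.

15

The greedy cost-per-new-station heuristic would pick R2 and R9 for 16, but a cheaper cover exists.
Choose R9 and R1: together they cover Holly, Alder, Elm, Maple — every station.
Total annual cost: 11 + 4 = 15.
No cover costs less than 15.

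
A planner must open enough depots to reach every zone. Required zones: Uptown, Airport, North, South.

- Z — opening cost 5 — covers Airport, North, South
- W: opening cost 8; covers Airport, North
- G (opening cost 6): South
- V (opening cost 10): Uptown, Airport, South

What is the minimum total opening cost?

15

This is an integer covering problem.
Choose Z and V: together they cover Uptown, Airport, North, South — every zone.
Total opening cost: 5 + 10 = 15.
No cover costs less than 15.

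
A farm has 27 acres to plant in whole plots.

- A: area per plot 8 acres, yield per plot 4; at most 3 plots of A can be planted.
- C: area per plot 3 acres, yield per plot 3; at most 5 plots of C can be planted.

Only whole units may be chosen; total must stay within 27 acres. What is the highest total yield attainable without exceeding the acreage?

19

2×A and 3×C: area 25 ≤ 27, yield 2·4 + 3·3 = 17.
1×A and 5×C: area 23 ≤ 27, yield 1·4 + 5·3 = 19.
Best is 19.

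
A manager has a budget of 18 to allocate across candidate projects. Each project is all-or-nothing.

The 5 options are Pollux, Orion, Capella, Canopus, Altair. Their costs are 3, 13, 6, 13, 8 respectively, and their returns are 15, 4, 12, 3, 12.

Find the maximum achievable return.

39

Treat it as a binary knapsack problem.
Pollux + Capella: cost 3 + 6 = 9 ≤ 18, return 15 + 12 = 27.
Pollux + Capella + Altair: cost 3 + 6 + 8 = 17 ≤ 18, return 15 + 12 + 12 = 39.
Best is Pollux, Capella, and Altair with total return 39.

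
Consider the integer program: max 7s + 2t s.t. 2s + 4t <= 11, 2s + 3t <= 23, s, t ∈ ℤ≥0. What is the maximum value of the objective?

(s,t)=(5,0) is feasible, giving 35.
(s,t)=(4,0) is feasible, giving 28.
The best lattice point is (5,0), giving 35.

35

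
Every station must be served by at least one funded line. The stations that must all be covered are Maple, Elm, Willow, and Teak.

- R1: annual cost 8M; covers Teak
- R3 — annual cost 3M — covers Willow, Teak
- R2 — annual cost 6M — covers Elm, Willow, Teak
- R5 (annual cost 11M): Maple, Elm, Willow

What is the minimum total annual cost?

This is a weighted set-cover instance.
Choose R3 and R5: together they cover Maple, Elm, Willow, Teak — every station.
Total annual cost: 3 + 11 = 14.
No cover costs less than 14.

14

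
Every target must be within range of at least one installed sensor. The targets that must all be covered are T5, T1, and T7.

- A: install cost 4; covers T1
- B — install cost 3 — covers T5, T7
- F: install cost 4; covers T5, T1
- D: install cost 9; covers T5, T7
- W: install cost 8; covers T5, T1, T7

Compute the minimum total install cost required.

7

Choose A and B: together they cover T5, T1, T7 — every target.
Total install cost: 4 + 3 = 7.
No cover costs less than 7.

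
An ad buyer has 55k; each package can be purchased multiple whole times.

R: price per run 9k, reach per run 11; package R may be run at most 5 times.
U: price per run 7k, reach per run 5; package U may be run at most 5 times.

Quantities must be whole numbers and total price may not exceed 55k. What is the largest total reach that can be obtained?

60

This is a bounded integer knapsack.
5×R and 1×U: price 52 ≤ 55, reach 5·11 + 1·5 = 60.
5×R: price 45 ≤ 55, reach 5·11 = 55.
Best is 60.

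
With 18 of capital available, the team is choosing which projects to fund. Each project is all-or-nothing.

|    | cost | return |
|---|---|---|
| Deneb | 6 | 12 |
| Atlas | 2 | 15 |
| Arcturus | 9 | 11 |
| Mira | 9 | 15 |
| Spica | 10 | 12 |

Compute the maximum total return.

42

This is a 0-1 knapsack instance.
Deneb + Atlas + Spica: cost 6 + 2 + 10 = 18 ≤ 18, return 12 + 15 + 12 = 39.
Deneb + Atlas + Mira: cost 6 + 2 + 9 = 17 ≤ 18, return 12 + 15 + 15 = 42.
Best is Deneb, Atlas, and Mira with total return 42.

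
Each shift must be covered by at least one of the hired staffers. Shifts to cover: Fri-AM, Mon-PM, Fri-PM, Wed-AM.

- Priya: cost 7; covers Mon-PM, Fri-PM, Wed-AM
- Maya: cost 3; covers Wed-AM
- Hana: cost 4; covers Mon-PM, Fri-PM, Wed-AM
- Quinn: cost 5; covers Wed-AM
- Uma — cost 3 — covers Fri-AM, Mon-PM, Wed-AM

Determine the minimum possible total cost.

This is a weighted set-cover instance.
Choose Hana and Uma: together they cover Fri-AM, Mon-PM, Fri-PM, Wed-AM — every shift.
Total cost: 4 + 3 = 7.

7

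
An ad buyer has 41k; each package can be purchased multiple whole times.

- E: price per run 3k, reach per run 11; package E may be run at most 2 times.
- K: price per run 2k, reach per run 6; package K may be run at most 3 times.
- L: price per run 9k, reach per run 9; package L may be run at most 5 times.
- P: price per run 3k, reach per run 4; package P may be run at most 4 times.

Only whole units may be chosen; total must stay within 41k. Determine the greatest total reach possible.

Take 2×E, 3×K, 2×L, and 3×P: price 39 ≤ 41, reach 2·11 + 3·6 + 2·9 + 3·4 = 70.
E has the best ratio (11/3) and is taken to its limit of 2; remaining capacity is filled optimally with the others.

70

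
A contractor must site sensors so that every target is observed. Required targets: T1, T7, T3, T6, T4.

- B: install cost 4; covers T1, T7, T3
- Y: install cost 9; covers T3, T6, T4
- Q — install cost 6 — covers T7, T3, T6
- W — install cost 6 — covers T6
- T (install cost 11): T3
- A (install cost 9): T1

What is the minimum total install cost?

13

Choose B and Y: together they cover T1, T7, T3, T6, T4 — every target.
Total install cost: 4 + 9 = 13.
No cover costs less than 13.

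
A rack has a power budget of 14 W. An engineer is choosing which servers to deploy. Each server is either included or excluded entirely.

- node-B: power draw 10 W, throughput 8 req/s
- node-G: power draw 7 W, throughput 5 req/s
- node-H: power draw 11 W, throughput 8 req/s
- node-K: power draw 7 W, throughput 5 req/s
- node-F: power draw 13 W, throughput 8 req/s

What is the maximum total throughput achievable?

10

Take node-G and node-K: power draw 7 + 7 = 14 ≤ 14, throughput 5 + 5 = 10.
No other feasible combination does better.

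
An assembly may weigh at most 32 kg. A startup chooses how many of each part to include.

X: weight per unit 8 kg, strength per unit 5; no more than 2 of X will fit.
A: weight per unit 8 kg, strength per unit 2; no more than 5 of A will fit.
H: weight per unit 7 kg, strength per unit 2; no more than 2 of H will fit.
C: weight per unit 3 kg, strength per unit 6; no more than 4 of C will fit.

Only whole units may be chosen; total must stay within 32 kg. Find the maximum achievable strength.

This is a bounded integer knapsack.
Take 2×X and 4×C: weight 28 ≤ 32, strength 2·5 + 4·6 = 34.
C has the best ratio (6/3) and is taken to its limit of 4; remaining capacity is filled optimally with the others.

34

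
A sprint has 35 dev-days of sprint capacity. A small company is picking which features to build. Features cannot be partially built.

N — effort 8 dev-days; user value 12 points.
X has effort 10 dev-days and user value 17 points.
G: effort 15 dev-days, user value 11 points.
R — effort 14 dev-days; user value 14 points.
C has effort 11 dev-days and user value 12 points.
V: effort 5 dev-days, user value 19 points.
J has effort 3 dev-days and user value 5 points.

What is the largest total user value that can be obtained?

60

Treat it as a binary knapsack problem.
Take N, X, C, and V: effort 8 + 10 + 11 + 5 = 34 ≤ 35, user value 12 + 17 + 12 + 19 = 60.
No other feasible combination does better.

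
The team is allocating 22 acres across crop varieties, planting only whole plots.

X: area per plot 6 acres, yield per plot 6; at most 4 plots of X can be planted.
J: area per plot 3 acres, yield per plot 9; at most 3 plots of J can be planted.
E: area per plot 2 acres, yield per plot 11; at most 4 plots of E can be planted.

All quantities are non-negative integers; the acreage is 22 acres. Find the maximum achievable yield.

71

E has the best ratio (11/2); taking only E gives at most 4×11 = 44 (stopped by the supply cap of 4).
Mixing does better — 3×J and 4×E: area 17 ≤ 22, yield 3·9 + 4·11 = 71.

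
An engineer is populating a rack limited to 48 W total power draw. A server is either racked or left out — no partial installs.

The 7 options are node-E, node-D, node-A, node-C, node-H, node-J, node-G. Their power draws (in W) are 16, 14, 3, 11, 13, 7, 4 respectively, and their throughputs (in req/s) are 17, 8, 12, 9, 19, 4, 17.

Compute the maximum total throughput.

74

This is an integer program with binary decision variables.
node-E + node-A + node-C + node-H + node-G: power draw 16 + 3 + 11 + 13 + 4 = 47 ≤ 48, throughput 17 + 12 + 9 + 19 + 17 = 74.
node-E + node-A + node-H + node-G: power draw 16 + 3 + 13 + 4 = 36 ≤ 48, throughput 17 + 12 + 19 + 17 = 65.
node-E + node-A + node-H + node-J + node-G: power draw 16 + 3 + 13 + 7 + 4 = 43 ≤ 48, throughput 17 + 12 + 19 + 4 + 17 = 69.
Best is node-E, node-A, node-C, node-H, and node-G with total throughput 74.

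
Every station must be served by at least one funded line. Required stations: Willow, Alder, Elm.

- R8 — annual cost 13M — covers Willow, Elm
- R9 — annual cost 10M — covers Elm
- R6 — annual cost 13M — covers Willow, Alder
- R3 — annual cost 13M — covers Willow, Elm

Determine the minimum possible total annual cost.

23

This is an integer covering problem.
The greedy cost-per-new-station heuristic would pick R8 and R6 for 26, but a cheaper cover exists.
Choose R9 and R6: together they cover Willow, Alder, Elm — every station.
Total annual cost: 10 + 13 = 23.
No cover costs less than 23.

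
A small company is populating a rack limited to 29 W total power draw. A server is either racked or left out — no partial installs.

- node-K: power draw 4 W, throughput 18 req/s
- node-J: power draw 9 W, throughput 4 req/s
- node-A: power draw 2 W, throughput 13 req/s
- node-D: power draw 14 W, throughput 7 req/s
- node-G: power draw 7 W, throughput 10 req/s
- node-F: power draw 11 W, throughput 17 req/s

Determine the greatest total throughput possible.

Allowing fractional choices, the relaxed optimum would be about 60.5, but servers are indivisible.
node-K + node-A + node-G + node-F: power draw 4 + 2 + 7 + 11 = 24 ≤ 29, throughput 18 + 13 + 10 + 17 = 58.
node-K + node-J + node-A + node-F: power draw 4 + 9 + 2 + 11 = 26 ≤ 29, throughput 18 + 4 + 13 + 17 = 52.
Best is node-K, node-A, node-G, and node-F with total throughput 58.

58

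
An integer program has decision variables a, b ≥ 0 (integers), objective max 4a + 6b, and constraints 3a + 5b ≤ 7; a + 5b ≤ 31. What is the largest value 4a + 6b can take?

The continuous relaxation peaks at (2.33, 0) with value 9.33; rounding to a feasible lattice point costs some objective.
(a,b)=(2,0): 3·2+5·0=6≤7, 1·2+5·0=2≤31, objective 8.
(a,b)=(1,0): 3·1+5·0=3≤7, 1·1+5·0=1≤31, objective 4.
Maximum is 8 at (a,b)=(2,0).

8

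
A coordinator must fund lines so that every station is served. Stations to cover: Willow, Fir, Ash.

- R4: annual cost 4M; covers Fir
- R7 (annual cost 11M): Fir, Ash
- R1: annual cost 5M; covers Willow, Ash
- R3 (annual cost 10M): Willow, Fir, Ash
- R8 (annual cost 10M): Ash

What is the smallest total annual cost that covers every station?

9

Choose R4 and R1: together they cover Willow, Fir, Ash — every station.
Total annual cost: 4 + 5 = 9.
No cover costs less than 9.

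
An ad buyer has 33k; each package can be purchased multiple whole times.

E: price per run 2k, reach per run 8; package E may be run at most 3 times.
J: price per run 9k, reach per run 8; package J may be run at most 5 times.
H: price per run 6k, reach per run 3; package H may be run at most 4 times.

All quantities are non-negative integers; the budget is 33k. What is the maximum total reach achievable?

48

This is a bounded integer knapsack.
E has the best ratio (8/2); taking only E gives at most 3×8 = 24 (stopped by the supply cap of 3).
Mixing does better — 3×E and 3×J: price 33 ≤ 33, reach 3·8 + 3·8 = 48.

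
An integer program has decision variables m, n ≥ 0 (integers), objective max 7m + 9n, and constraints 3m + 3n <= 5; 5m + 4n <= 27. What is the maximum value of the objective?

9

Relaxing integrality, the LP optimum is 15.00 at (m,n) = (0, 1.67), which is not an integer point.
(m,n)=(0,1): 3·0+3·1=3≤5, 5·0+4·1=4≤27, objective 9.
(m,n)=(1,0): 3·1+3·0=3≤5, 5·1+4·0=5≤27, objective 7.
No feasible integer point exceeds 9.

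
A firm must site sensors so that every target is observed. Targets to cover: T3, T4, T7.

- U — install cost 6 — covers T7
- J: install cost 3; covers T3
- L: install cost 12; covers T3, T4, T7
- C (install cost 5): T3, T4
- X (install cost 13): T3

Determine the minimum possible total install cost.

11

Choose U and C: together they cover T3, T4, T7 — every target.
Total install cost: 6 + 5 = 11.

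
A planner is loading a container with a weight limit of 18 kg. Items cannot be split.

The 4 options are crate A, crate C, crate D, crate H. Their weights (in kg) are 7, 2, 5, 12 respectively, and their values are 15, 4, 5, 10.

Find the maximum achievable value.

24

Take crate A, crate C, and crate D: weight 7 + 2 + 5 = 14 ≤ 18, value 15 + 4 + 5 = 24.
No other feasible combination does better.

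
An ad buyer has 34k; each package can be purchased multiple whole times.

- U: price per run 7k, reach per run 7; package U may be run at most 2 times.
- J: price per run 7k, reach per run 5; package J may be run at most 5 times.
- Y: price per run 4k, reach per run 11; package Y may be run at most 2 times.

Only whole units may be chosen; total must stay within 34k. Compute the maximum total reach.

1×U, 2×J, and 2×Y: price 29 ≤ 34, reach 1·7 + 2·5 + 2·11 = 39.
2×U, 1×J, and 2×Y: price 29 ≤ 34, reach 2·7 + 1·5 + 2·11 = 41.
Best is 41.

41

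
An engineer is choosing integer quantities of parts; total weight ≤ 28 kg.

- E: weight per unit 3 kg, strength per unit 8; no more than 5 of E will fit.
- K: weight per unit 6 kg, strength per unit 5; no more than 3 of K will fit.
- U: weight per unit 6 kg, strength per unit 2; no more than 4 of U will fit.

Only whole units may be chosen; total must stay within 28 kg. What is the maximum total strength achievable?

50

Take 5×E and 2×K: weight 27 ≤ 28, strength 5·8 + 2·5 = 50.
E has the best ratio (8/3) and is taken to its limit of 5; remaining capacity is filled optimally with the others.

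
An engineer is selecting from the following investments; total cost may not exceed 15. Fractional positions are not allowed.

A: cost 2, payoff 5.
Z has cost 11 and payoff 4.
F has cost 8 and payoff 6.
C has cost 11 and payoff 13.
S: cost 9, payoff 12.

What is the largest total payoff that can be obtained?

A + S: cost 2 + 9 = 11 ≤ 15, payoff 5 + 12 = 17.
A + C: cost 2 + 11 = 13 ≤ 15, payoff 5 + 13 = 18.
C: cost 11 ≤ 15, payoff 13.
Best is A and C with total payoff 18.

18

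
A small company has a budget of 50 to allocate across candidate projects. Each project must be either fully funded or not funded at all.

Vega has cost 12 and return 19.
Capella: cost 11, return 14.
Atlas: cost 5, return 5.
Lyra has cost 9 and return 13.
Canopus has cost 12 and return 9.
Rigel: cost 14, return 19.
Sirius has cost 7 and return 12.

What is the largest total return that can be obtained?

Allowing fractional choices, the relaxed optimum would be about 73.2, but projects are indivisible.
Vega + Capella + Lyra + Rigel: cost 12 + 11 + 9 + 14 = 46 ≤ 50, return 19 + 14 + 13 + 19 = 65.
Vega + Capella + Atlas + Rigel + Sirius: cost 12 + 11 + 5 + 14 + 7 = 49 ≤ 50, return 19 + 14 + 5 + 19 + 12 = 69.
Vega + Atlas + Lyra + Rigel + Sirius: cost 12 + 5 + 9 + 14 + 7 = 47 ≤ 50, return 19 + 5 + 13 + 19 + 12 = 68.
Best is Vega, Capella, Atlas, Rigel, and Sirius with total return 69.

69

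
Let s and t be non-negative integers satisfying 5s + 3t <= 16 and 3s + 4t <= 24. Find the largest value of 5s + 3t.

(s,t)=(2,2) is feasible, giving 16.
(s,t)=(1,3) is feasible, giving 14.
(s,t)=(2,1) is feasible, giving 13.
(s,t)=(1,2) is feasible, giving 11.
The best lattice point is (2,2), giving 16.

16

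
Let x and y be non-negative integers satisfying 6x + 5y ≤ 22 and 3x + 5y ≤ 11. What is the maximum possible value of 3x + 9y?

18

(x,y)=(0,2): 6·0+5·2=10≤22, 3·0+5·2=10≤11, objective 18.
(x,y)=(1,1): 6·1+5·1=11≤22, 3·1+5·1=8≤11, objective 12.
(x,y)=(0,1): 6·0+5·1=5≤22, 3·0+5·1=5≤11, objective 9.
Maximum is 18 at (x,y)=(0,2).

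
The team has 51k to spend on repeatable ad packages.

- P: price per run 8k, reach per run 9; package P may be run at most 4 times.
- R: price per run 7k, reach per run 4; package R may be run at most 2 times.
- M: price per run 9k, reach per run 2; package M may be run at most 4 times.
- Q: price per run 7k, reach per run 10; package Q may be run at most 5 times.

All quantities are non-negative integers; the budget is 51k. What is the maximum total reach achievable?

68

This is a bounded integer knapsack.
Take 2×P and 5×Q: price 51 ≤ 51, reach 2·9 + 5·10 = 68.
Q has the best ratio (10/7) and is taken to its limit of 5; remaining capacity is filled optimally with the others.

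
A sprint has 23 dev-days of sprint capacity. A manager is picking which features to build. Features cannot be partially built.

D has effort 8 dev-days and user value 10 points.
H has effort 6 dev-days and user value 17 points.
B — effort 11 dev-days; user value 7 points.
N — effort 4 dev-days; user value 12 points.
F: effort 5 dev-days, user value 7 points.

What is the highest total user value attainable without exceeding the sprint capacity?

This is an integer program with binary decision variables.
D + H + N + F: effort 8 + 6 + 4 + 5 = 23 ≤ 23, user value 10 + 17 + 12 + 7 = 46.
D + H + N: effort 8 + 6 + 4 = 18 ≤ 23, user value 10 + 17 + 12 = 39.
Best is D, H, N, and F with total user value 46.

46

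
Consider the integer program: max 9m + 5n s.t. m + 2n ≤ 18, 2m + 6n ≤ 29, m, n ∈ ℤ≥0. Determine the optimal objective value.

Relaxing integrality, the LP optimum is 130.50 at (m,n) = (14.5, 0), which is not an integer point.
(m,n)=(14,0): 1·14+2·0=14≤18, 2·14+6·0=28≤29, objective 126.
(m,n)=(13,0): 1·13+2·0=13≤18, 2·13+6·0=26≤29, objective 117.
Maximum is 126 at (m,n)=(14,0).

126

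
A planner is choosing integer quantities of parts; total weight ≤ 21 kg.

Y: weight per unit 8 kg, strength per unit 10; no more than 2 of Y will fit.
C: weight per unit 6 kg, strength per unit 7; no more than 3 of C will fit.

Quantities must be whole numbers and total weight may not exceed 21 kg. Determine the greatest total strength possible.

24

3×C: weight 18 ≤ 21, strength 3·7 = 21.
1×Y and 2×C: weight 20 ≤ 21, strength 1·10 + 2·7 = 24.
Best is 24.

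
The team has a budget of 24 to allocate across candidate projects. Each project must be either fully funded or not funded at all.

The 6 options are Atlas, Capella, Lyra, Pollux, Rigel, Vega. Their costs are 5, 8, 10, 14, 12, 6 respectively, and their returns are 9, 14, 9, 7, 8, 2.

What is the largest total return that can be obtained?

32

This is an integer program with binary decision variables.
Allowing fractional choices, the relaxed optimum would be about 32.7, but projects are indivisible.
Capella + Lyra + Vega: cost 8 + 10 + 6 = 24 ≤ 24, return 14 + 9 + 2 = 25.
Atlas + Capella + Vega: cost 5 + 8 + 6 = 19 ≤ 24, return 9 + 14 + 2 = 25.
Atlas + Capella + Lyra: cost 5 + 8 + 10 = 23 ≤ 24, return 9 + 14 + 9 = 32.
Best is Atlas, Capella, and Lyra with total return 32.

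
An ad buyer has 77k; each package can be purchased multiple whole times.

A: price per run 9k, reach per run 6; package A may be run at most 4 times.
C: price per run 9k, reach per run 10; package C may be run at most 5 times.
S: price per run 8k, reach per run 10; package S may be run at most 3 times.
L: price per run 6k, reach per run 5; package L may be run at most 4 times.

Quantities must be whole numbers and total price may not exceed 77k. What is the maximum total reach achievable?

85

Take 5×C, 3×S, and 1×L: price 75 ≤ 77, reach 5·10 + 3·10 + 1·5 = 85.
S has the best ratio (10/8) and is taken to its limit of 3; remaining capacity is filled optimally with the others.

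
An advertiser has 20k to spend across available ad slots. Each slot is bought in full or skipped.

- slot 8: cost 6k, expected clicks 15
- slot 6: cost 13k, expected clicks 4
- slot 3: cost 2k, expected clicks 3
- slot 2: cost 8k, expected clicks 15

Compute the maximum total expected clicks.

Take slot 8, slot 3, and slot 2: cost 6 + 2 + 8 = 16 ≤ 20, expected clicks 15 + 3 + 15 = 33.
No other feasible combination does better.

33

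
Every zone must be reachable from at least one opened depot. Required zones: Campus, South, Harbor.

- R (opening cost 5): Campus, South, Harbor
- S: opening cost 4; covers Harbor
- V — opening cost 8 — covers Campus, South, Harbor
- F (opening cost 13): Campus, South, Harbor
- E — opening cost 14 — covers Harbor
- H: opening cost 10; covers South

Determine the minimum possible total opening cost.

R alone covers Campus, South, Harbor — every zone.
Total opening cost: 5.
No cover costs less than 5.

5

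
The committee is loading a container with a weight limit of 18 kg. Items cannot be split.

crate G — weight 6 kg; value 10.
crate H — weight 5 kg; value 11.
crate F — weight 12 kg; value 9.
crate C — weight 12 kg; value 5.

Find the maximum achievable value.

21

Allowing fractional choices, the relaxed optimum would be about 26.2, but items are indivisible.
crate G + crate F: weight 6 + 12 = 18 ≤ 18, value 10 + 9 = 19.
crate G + crate H: weight 6 + 5 = 11 ≤ 18, value 10 + 11 = 21.
crate H + crate F: weight 5 + 12 = 17 ≤ 18, value 11 + 9 = 20.
Best is crate G and crate H with total value 21.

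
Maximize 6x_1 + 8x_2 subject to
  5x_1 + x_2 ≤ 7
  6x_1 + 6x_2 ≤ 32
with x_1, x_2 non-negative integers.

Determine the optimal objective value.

(x_1,x_2)=(0,5): 5·0+1·5=5≤7, 6·0+6·5=30≤32, objective 40.
(x_1,x_2)=(0,4): 5·0+1·4=4≤7, 6·0+6·4=24≤32, objective 32.
No feasible integer point exceeds 40.

40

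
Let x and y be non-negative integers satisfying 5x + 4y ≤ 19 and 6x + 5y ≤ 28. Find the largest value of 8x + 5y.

(x,y)=(3,1): 5·3+4·1=19≤19, 6·3+5·1=23≤28, objective 29.
(x,y)=(2,2): 5·2+4·2=18≤19, 6·2+5·2=22≤28, objective 26.
(x,y)=(3,0): 5·3+4·0=15≤19, 6·3+5·0=18≤28, objective 24.
(x,y)=(2,1): 5·2+4·1=14≤19, 6·2+5·1=17≤28, objective 21.
Maximum is 29 at (x,y)=(3,1).

29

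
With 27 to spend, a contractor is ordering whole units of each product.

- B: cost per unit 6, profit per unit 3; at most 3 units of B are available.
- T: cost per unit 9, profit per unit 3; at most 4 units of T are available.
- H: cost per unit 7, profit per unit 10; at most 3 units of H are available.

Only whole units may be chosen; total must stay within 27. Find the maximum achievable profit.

1×B and 3×H: cost 27 ≤ 27, profit 1·3 + 3·10 = 33.
3×H: cost 21 ≤ 27, profit 3·10 = 30.
Best is 33.

33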